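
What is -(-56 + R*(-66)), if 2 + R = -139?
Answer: -9250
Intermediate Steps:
R = -141 (R = -2 - 139 = -141)
-(-56 + R*(-66)) = -(-56 - 141*(-66)) = -(-56 + 9306) = -1*9250 = -9250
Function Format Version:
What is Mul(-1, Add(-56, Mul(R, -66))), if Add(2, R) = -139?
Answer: -9250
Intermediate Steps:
R = -141 (R = Add(-2, -139) = -141)
Mul(-1, Add(-56, Mul(R, -66))) = Mul(-1, Add(-56, Mul(-141, -66))) = Mul(-1, Add(-56, 9306)) = Mul(-1, 9250) = -9250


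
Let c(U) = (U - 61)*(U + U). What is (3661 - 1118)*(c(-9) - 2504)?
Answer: -3163492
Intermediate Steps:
c(U) = 2*U*(-61 + U) (c(U) = (-61 + U)*(2*U) = 2*U*(-61 + U))
(3661 - 1118)*(c(-9) - 2504) = (3661 - 1118)*(2*(-9)*(-61 - 9) - 2504) = 2543*(2*(-9)*(-70) - 2504) = 2543*(1260 - 2504) = 2543*(-1244) = -3163492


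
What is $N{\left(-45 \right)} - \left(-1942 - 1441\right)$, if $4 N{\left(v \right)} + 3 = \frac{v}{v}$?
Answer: $\frac{6765}{2} \approx 3382.5$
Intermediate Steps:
$N{\left(v \right)} = - \frac{1}{2}$ ($N{\left(v \right)} = - \frac{3}{4} + \frac{v \frac{1}{v}}{4} = - \frac{3}{4} + \frac{1}{4} \cdot 1 = - \frac{3}{4} + \frac{1}{4} = - \frac{1}{2}$)
$N{\left(-45 \right)} - \left(-1942 - 1441\right) = - \frac{1}{2} - \left(-1942 - 1441\right) = - \frac{1}{2} - -3383 = - \frac{1}{2} + 3383 = \frac{6765}{2}$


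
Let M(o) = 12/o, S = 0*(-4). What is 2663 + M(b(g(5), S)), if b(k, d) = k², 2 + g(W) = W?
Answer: 7993/3 ≈ 2664.3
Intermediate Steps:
g(W) = -2 + W
S = 0
2663 + M(b(g(5), S)) = 2663 + 12/((-2 + 5)²) = 2663 + 12/(3²) = 2663 + 12/9 = 2663 + 12*(⅑) = 2663 + 4/3 = 7993/3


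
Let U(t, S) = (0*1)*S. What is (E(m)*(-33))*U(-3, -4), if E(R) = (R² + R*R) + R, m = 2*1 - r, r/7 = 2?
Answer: 0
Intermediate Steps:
r = 14 (r = 7*2 = 14)
m = -12 (m = 2*1 - 1*14 = 2 - 14 = -12)
U(t, S) = 0 (U(t, S) = 0*S = 0)
E(R) = R + 2*R² (E(R) = (R² + R²) + R = 2*R² + R = R + 2*R²)
(E(m)*(-33))*U(-3, -4) = (-12*(1 + 2*(-12))*(-33))*0 = (-12*(1 - 24)*(-33))*0 = (-12*(-23)*(-33))*0 = (276*(-33))*0 = -9108*0 = 0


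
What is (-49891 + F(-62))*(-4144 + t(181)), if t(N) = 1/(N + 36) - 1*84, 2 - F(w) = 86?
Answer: 45850813125/217 ≈ 2.1129e+8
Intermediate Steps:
F(w) = -84 (F(w) = 2 - 1*86 = 2 - 86 = -84)
t(N) = -84 + 1/(36 + N) (t(N) = 1/(36 + N) - 84 = -84 + 1/(36 + N))
(-49891 + F(-62))*(-4144 + t(181)) = (-49891 - 84)*(-4144 + (-3023 - 84*181)/(36 + 181)) = -49975*(-4144 + (-3023 - 15204)/217) = -49975*(-4144 + (1/217)*(-18227)) = -49975*(-4144 - 18227/217) = -49975*(-917475/217) = 45850813125/217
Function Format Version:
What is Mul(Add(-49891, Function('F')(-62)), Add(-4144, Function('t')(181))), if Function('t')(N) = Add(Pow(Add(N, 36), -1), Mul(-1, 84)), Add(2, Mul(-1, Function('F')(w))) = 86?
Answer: Rational(45850813125, 217) ≈ 2.1129e+8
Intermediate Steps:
Function('F')(w) = -84 (Function('F')(w) = Add(2, Mul(-1, 86)) = Add(2, -86) = -84)
Function('t')(N) = Add(-84, Pow(Add(36, N), -1)) (Function('t')(N) = Add(Pow(Add(36, N), -1), -84) = Add(-84, Pow(Add(36, N), -1)))
Mul(Add(-49891, Function('F')(-62)), Add(-4144, Function('t')(181))) = Mul(Add(-49891, -84), Add(-4144, Mul(Pow(Add(36, 181), -1), Add(-3023, Mul(-84, 181))))) = Mul(-49975, Add(-4144, Mul(Pow(217, -1), Add(-3023, -15204)))) = Mul(-49975, Add(-4144, Mul(Rational(1, 217), -18227))) = Mul(-49975, Add(-4144, Rational(-18227, 217))) = Mul(-49975, Rational(-917475, 217)) = Rational(45850813125, 217)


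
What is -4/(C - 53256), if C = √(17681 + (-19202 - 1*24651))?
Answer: 17752/236352309 + 2*I*√727/236352309 ≈ 7.5108e-5 + 2.2816e-7*I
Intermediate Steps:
C = 6*I*√727 (C = √(17681 + (-19202 - 24651)) = √(17681 - 43853) = √(-26172) = 6*I*√727 ≈ 161.78*I)
-4/(C - 53256) = -4/(6*I*√727 - 53256) = -4/(-53256 + 6*I*√727)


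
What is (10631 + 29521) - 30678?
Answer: 9474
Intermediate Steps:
(10631 + 29521) - 30678 = 40152 - 30678 = 9474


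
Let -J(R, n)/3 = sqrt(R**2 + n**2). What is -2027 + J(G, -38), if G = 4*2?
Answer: -2027 - 6*sqrt(377) ≈ -2143.5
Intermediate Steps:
G = 8
J(R, n) = -3*sqrt(R**2 + n**2)
-2027 + J(G, -38) = -2027 - 3*sqrt(8**2 + (-38)**2) = -2027 - 3*sqrt(64 + 1444) = -2027 - 6*sqrt(377)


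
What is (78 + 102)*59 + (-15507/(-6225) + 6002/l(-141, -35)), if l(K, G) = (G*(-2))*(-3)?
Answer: 461629634/43575 ≈ 10594.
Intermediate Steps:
l(K, G) = 6*G (l(K, G) = -2*G*(-3) = 6*G)
(78 + 102)*59 + (-15507/(-6225) + 6002/l(-141, -35)) = (78 + 102)*59 + (-15507/(-6225) + 6002/((6*(-35)))) = 180*59 + (-15507*(-1/6225) + 6002/(-210)) = 10620 + (5169/2075 + 6002*(-1/210)) = 10620 + (5169/2075 - 3001/105) = 10620 - 1136866/43575 = 461629634/43575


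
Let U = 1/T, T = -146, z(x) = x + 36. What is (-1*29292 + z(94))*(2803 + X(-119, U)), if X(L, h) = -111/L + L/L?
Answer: -1390556642/17 ≈ -8.1798e+7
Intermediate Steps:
z(x) = 36 + x
U = -1/146 (U = 1/(-146) = -1/146 ≈ -0.0068493)
X(L, h) = 1 - 111/L (X(L, h) = -111/L + 1 = 1 - 111/L)
(-1*29292 + z(94))*(2803 + X(-119, U)) = (-1*29292 + (36 + 94))*(2803 + (-111 - 119)/(-119)) = (-29292 + 130)*(2803 - 1/119*(-230)) = -29162*(2803 + 230/119) = -29162*333787/119 = -1390556642/17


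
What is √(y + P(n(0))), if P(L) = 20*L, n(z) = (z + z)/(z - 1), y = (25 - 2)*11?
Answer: √253 ≈ 15.906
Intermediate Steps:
y = 253 (y = 23*11 = 253)
n(z) = 2*z/(-1 + z) (n(z) = (2*z)/(-1 + z) = 2*z/(-1 + z))
√(y + P(n(0))) = √(253 + 20*(2*0/(-1 + 0))) = √(253 + 20*(2*0/(-1))) = √(253 + 20*(2*0*(-1))) = √(253 + 20*0) = √(253 + 0) = √253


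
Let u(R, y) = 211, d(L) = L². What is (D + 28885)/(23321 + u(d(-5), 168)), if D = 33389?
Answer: 10379/3922 ≈ 2.6464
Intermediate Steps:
(D + 28885)/(23321 + u(d(-5), 168)) = (33389 + 28885)/(23321 + 211) = 62274/23532 = 62274*(1/23532) = 10379/3922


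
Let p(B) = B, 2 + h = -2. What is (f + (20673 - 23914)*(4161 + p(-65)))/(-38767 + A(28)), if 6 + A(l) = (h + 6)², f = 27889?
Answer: 4415749/12923 ≈ 341.70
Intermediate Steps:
h = -4 (h = -2 - 2 = -4)
A(l) = -2 (A(l) = -6 + (-4 + 6)² = -6 + 2² = -6 + 4 = -2)
(f + (20673 - 23914)*(4161 + p(-65)))/(-38767 + A(28)) = (27889 + (20673 - 23914)*(4161 - 65))/(-38767 - 2) = (27889 - 3241*4096)/(-38769) = (27889 - 13275136)*(-1/38769) = -13247247*(-1/38769) = 4415749/12923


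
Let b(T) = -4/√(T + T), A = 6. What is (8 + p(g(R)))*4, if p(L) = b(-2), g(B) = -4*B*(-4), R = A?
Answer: 32 + 8*I ≈ 32.0 + 8.0*I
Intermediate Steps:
R = 6
b(T) = -2*√2/√T (b(T) = -4*√2/(2*√T) = -2*√2/√T)
g(B) = 16*B
p(L) = 2*I (p(L) = -2*√2/√(-2) = -2*√2*(-I*√2/2) = 2*I)
(8 + p(g(R)))*4 = (8 + 2*I)*4 = 32 + 8*I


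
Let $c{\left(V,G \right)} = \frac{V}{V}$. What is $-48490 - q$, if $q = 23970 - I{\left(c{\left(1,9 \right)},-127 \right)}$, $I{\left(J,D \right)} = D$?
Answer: $-72587$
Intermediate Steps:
$c{\left(V,G \right)} = 1$
$q = 24097$ ($q = 23970 - -127 = 23970 + 127 = 24097$)
$-48490 - q = -48490 - 24097 = -72587$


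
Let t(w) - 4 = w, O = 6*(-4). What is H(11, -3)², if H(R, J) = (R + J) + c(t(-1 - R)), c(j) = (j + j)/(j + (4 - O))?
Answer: 1296/25 ≈ 51.840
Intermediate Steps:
O = -24
t(w) = 4 + w
c(j) = 2*j/(28 + j) (c(j) = (j + j)/(j + (4 - 1*(-24))) = (2*j)/(j + (4 + 24)) = (2*j)/(j + 28) = (2*j)/(28 + j) = 2*j/(28 + j))
H(R, J) = J + R + 2*(3 - R)/(31 - R) (H(R, J) = (R + J) + 2*(4 + (-1 - R))/(28 + (4 + (-1 - R))) = (J + R) + 2*(3 - R)/(28 + (3 - R)) = (J + R) + 2*(3 - R)/(31 - R) = J + R + 2*(3 - R)/(31 - R))
H(11, -3)² = ((-6 + 2*11 + (-31 + 11)*(-3 + 11))/(-31 + 11))² = ((-6 + 22 - 20*8)/(-20))² = (-(-6 + 22 - 160)/20)² = (-1/20*(-144))² = (36/5)² = 1296/25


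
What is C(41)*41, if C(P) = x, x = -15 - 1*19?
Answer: -1394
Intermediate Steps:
x = -34 (x = -15 - 19 = -34)
C(P) = -34
C(41)*41 = -34*41 = -1394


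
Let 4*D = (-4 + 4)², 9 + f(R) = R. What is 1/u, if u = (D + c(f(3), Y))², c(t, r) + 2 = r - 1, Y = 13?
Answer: 1/100 ≈ 0.010000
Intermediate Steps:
f(R) = -9 + R
D = 0 (D = (-4 + 4)²/4 = (¼)*0² = (¼)*0 = 0)
c(t, r) = -3 + r (c(t, r) = -2 + (r - 1) = -2 + (-1 + r) = -3 + r)
u = 100 (u = (0 + (-3 + 13))² = (0 + 10)² = 10² = 100)
1/u = 1/100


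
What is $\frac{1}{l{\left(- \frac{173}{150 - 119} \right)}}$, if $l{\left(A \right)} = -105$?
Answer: $- \frac{1}{105} \approx -0.0095238$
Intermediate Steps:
$\frac{1}{l{\left(- \frac{173}{150 - 119} \right)}} = \frac{1}{-105} = - \frac{1}{105}$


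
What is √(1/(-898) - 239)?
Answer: 3*I*√21414606/898 ≈ 15.46*I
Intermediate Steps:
√(1/(-898) - 239) = √(-1/898 - 239) = √(-214623/898) = 3*I*√21414606/898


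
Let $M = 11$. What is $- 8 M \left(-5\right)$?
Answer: $440$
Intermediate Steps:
$- 8 M \left(-5\right) = \left(-8\right) 11 \left(-5\right) = \left(-88\right) \left(-5\right) = 440$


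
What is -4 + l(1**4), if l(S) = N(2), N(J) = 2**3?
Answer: 4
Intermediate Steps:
N(J) = 8
l(S) = 8
-4 + l(1**4) = -4 + 8 = 4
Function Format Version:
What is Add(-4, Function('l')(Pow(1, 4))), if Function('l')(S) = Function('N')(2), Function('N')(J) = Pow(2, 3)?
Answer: 4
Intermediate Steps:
Function('N')(J) = 8
Function('l')(S) = 8
Add(-4, Function('l')(Pow(1, 4))) = Add(-4, 8) = 4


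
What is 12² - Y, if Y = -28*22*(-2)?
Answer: -1088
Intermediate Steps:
Y = 1232 (Y = -616*(-2) = 1232)
12² - Y = 12² - 1*1232 = 144 - 1232 = -1088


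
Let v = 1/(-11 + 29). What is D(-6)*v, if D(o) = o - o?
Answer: 0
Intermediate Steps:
D(o) = 0
v = 1/18 ≈ 0.055556
D(-6)*v = 0*(1/18) = 0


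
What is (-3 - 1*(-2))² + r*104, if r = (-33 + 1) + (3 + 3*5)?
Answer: -1455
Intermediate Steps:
r = -14 (r = -32 + (3 + 15) = -32 + 18 = -14)
(-3 - 1*(-2))² + r*104 = (-3 - 1*(-2))² - 14*104 = (-3 + 2)² - 1456 = (-1)² - 1456 = 1 - 1456 = -1455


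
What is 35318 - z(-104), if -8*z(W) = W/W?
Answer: 282545/8 ≈ 35318.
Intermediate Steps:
z(W) = -⅛ (z(W) = -W/(8*W) = -⅛*1 = -⅛)
35318 - z(-104) = 35318 - 1*(-⅛) = 35318 + ⅛ = 282545/8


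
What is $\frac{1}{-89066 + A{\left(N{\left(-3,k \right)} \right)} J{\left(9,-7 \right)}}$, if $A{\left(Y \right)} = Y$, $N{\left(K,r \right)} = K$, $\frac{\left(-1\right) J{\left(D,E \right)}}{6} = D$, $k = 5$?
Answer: $- \frac{1}{88904} \approx -1.1248 \cdot 10^{-5}$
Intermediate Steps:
$J{\left(D,E \right)} = - 6 D$
$\frac{1}{-89066 + A{\left(N{\left(-3,k \right)} \right)} J{\left(9,-7 \right)}} = \frac{1}{-89066 - 3 \left(\left(-6\right) 9\right)} = \frac{1}{-89066 - -162} = \frac{1}{-89066 + 162} = \frac{1}{-88904} = - \frac{1}{88904}$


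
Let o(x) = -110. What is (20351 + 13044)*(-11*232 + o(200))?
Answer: -88897490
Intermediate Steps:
(20351 + 13044)*(-11*232 + o(200)) = (20351 + 13044)*(-11*232 - 110) = 33395*(-2552 - 110) = 33395*(-2662) = -88897490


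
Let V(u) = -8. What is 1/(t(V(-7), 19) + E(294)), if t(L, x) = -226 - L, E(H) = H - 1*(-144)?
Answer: 1/220 ≈ 0.0045455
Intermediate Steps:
E(H) = 144 + H (E(H) = H + 144 = 144 + H)
1/(t(V(-7), 19) + E(294)) = 1/((-226 - 1*(-8)) + (144 + 294)) = 1/((-226 + 8) + 438) = 1/(-218 + 438) = 1/220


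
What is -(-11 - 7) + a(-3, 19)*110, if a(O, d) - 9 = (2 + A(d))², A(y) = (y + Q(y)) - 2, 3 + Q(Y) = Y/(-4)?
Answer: 119439/8 ≈ 14930.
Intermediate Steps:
Q(Y) = -3 - Y/4 (Q(Y) = -3 + Y/(-4) = -3 + Y*(-¼) = -3 - Y/4)
A(y) = -5 + 3*y/4 (A(y) = (y + (-3 - y/4)) - 2 = (-3 + 3*y/4) - 2 = -5 + 3*y/4)
a(O, d) = 9 + (-3 + 3*d/4)² (a(O, d) = 9 + (2 + (-5 + 3*d/4))² = 9 + (-3 + 3*d/4)²)
-(-11 - 7) + a(-3, 19)*110 = -(-11 - 7) + (9 + 9*(-4 + 19)²/16)*110 = -1*(-18) + (9 + (9/16)*15²)*110 = 18 + (9 + (9/16)*225)*110 = 18 + (9 + 2025/16)*110 = 18 + (2169/16)*110 = 18 + 119295/8 = 119439/8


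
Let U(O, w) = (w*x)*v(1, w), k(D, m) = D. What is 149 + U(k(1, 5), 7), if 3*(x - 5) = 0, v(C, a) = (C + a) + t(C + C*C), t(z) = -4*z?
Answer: 149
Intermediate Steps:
v(C, a) = a - 4*C**2 - 3*C (v(C, a) = (C + a) - 4*(C + C*C) = (C + a) - 4*(C + C**2) = (C + a) + (-4*C - 4*C**2) = a - 4*C**2 - 3*C)
x = 5 (x = 5 + (1/3)*0 = 5 + 0 = 5)
U(O, w) = 5*w*(-7 + w) (U(O, w) = (w*5)*(1 + w - 4*1*(1 + 1)) = (5*w)*(1 + w - 4*1*2) = (5*w)*(1 + w - 8) = (5*w)*(-7 + w) = 5*w*(-7 + w))
149 + U(k(1, 5), 7) = 149 + 5*7*(-7 + 7) = 149 + 5*7*0 = 149 + 0 = 149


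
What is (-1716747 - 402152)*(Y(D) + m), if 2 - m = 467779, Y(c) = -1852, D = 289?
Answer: 995096418471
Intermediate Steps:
m = -467777 (m = 2 - 1*467779 = 2 - 467779 = -467777)
(-1716747 - 402152)*(Y(D) + m) = (-1716747 - 402152)*(-1852 - 467777) = -2118899*(-469629) = 995096418471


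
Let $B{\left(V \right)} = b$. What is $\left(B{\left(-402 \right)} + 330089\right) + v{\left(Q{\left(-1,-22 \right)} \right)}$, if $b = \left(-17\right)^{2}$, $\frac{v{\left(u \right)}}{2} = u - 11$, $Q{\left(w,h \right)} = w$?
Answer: $330354$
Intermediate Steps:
$v{\left(u \right)} = -22 + 2 u$ ($v{\left(u \right)} = 2 \left(u - 11\right) = 2 \left(-11 + u\right) = -22 + 2 u$)
$b = 289$
$B{\left(V \right)} = 289$
$\left(B{\left(-402 \right)} + 330089\right) + v{\left(Q{\left(-1,-22 \right)} \right)} = \left(289 + 330089\right) + \left(-22 + 2 \left(-1\right)\right) = 330378 - 24 = 330354$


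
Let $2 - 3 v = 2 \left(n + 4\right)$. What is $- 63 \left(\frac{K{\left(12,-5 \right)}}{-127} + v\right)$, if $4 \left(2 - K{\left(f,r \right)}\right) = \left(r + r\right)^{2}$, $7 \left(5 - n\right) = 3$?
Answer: $\frac{38937}{127} \approx 306.59$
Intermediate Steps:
$n = \frac{32}{7}$ ($n = 5 - \frac{3}{7} = \frac{32}{7} \approx 4.5714$)
$K{\left(f,r \right)} = 2 - r^{2}$ ($K{\left(f,r \right)} = 2 - \frac{\left(r + r\right)^{2}}{4} = 2 - \frac{\left(2 r\right)^{2}}{4} = 2 - \frac{4 r^{2}}{4} = 2 - r^{2}$)
$v = - \frac{106}{21}$ ($v = \frac{2}{3} - \frac{2 \left(\frac{32}{7} + 4\right)}{3} = \frac{2}{3} - \frac{2 \cdot \frac{60}{7}}{3} = \frac{2}{3} - \frac{40}{7} = - \frac{106}{21} \approx -5.0476$)
$- 63 \left(\frac{K{\left(12,-5 \right)}}{-127} + v\right) = - 63 \left(\frac{2 - \left(-5\right)^{2}}{-127} - \frac{106}{21}\right) = - 63 \left(\left(2 - 25\right) \left(- \frac{1}{127}\right) - \frac{106}{21}\right) = - 63 \left(\left(-23\right) \left(- \frac{1}{127}\right) - \frac{106}{21}\right) = - 63 \left(\frac{23}{127} - \frac{106}{21}\right) = \left(-63\right) \left(- \frac{12979}{2667}\right) = \frac{38937}{127}$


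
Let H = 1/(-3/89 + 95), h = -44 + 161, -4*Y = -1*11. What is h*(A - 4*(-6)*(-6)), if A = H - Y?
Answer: -72554157/4226 ≈ -17169.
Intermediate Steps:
Y = 11/4 (Y = -(-1)*11/4 = -¼*(-11) = 11/4 ≈ 2.7500)
h = 117
H = 89/8452 (H = 1/(-3*1/89 + 95) = 1/(-3/89 + 95) = 1/(8452/89) = 89/8452 ≈ 0.010530)
A = -11577/4226 (A = 89/8452 - 1*11/4 = 89/8452 - 11/4 = -11577/4226 ≈ -2.7395)
h*(A - 4*(-6)*(-6)) = 117*(-11577/4226 - 4*(-6)*(-6)) = 117*(-11577/4226 + 24*(-6)) = 117*(-11577/4226 - 144) = 117*(-620121/4226) = -72554157/4226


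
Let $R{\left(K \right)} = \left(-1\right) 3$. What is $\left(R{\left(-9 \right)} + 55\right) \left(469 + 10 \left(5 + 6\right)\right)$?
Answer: $30108$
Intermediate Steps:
$R{\left(K \right)} = -3$
$\left(R{\left(-9 \right)} + 55\right) \left(469 + 10 \left(5 + 6\right)\right) = \left(-3 + 55\right) \left(469 + 10 \left(5 + 6\right)\right) = 52 \left(469 + 10 \cdot 11\right) = 52 \left(469 + 110\right) = 52 \cdot 579 = 30108$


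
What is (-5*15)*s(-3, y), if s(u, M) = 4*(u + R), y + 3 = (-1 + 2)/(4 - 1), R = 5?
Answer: -600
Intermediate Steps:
y = -8/3 (y = -3 + (-1 + 2)/(4 - 1) = -3 + 1/3 = -8/3 ≈ -2.6667)
s(u, M) = 20 + 4*u (s(u, M) = 4*(u + 5) = 4*(5 + u) = 20 + 4*u)
(-5*15)*s(-3, y) = (-5*15)*(20 + 4*(-3)) = -75*(20 - 12) = -75*8 = -600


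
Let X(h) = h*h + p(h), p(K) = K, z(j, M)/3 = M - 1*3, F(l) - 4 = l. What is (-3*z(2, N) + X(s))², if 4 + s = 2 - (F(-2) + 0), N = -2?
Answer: 3249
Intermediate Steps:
F(l) = 4 + l
z(j, M) = -9 + 3*M (z(j, M) = 3*(M - 1*3) = 3*(M - 3) = 3*(-3 + M) = -9 + 3*M)
s = -4 (s = -4 + (2 - ((4 - 2) + 0)) = -4 + (2 - (2 + 0)) = -4 + (2 - 1*2) = -4 + (2 - 2) = -4 + 0 = -4)
X(h) = h + h² (X(h) = h*h + h = h² + h = h + h²)
(-3*z(2, N) + X(s))² = (-3*(-9 + 3*(-2)) - 4*(1 - 4))² = (-3*(-9 - 6) - 4*(-3))² = (-3*(-15) + 12)² = (45 + 12)² = 57² = 3249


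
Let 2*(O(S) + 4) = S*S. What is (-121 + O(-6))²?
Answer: 11449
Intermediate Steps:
O(S) = -4 + S²/2 (O(S) = -4 + (S*S)/2 = -4 + S²/2)
(-121 + O(-6))² = (-121 + (-4 + (½)*(-6)²))² = (-121 + (-4 + (½)*36))² = (-121 + (-4 + 18))² = (-121 + 14)² = (-107)² = 11449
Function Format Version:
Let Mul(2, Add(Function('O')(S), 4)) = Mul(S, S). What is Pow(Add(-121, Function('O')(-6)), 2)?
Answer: 11449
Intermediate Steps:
Function('O')(S) = Add(-4, Mul(Rational(1, 2), Pow(S, 2))) (Function('O')(S) = Add(-4, Mul(Rational(1, 2), Mul(S, S))) = Add(-4, Mul(Rational(1, 2), Pow(S, 2))))
Pow(Add(-121, Function('O')(-6)), 2) = Pow(Add(-121, Add(-4, Mul(Rational(1, 2), Pow(-6, 2)))), 2) = Pow(Add(-121, Add(-4, Mul(Rational(1, 2), 36))), 2) = Pow(Add(-121, Add(-4, 18)), 2) = Pow(Add(-121, 14), 2) = Pow(-107, 2) = 11449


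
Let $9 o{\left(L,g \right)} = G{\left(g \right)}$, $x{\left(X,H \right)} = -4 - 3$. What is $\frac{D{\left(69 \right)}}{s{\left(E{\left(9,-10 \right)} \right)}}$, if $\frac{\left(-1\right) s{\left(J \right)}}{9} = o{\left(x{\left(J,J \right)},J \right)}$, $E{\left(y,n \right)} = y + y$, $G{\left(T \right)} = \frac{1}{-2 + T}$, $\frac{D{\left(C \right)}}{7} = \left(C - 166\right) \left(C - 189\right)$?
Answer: $-1303680$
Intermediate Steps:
$D{\left(C \right)} = 7 \left(-189 + C\right) \left(-166 + C\right)$ ($D{\left(C \right)} = 7 \left(C - 166\right) \left(C - 189\right) = 7 \left(-166 + C\right) \left(-189 + C\right) = 7 \left(-189 + C\right) \left(-166 + C\right)$)
$x{\left(X,H \right)} = -7$
$E{\left(y,n \right)} = 2 y$
$o{\left(L,g \right)} = \frac{1}{9 \left(-2 + g\right)}$
$s{\left(J \right)} = - \frac{1}{-2 + J}$ ($s{\left(J \right)} = - 9 \frac{1}{9 \left(-2 + J\right)} = - \frac{1}{-2 + J}$)
$\frac{D{\left(69 \right)}}{s{\left(E{\left(9,-10 \right)} \right)}} = \frac{219618 - 171465 + 7 \cdot 69^{2}}{\left(-1\right) \frac{1}{-2 + 2 \cdot 9}} = \frac{219618 - 171465 + 7 \cdot 4761}{\left(-1\right) \frac{1}{-2 + 18}} = \frac{219618 - 171465 + 33327}{\left(-1\right) \frac{1}{16}} = \frac{81480}{\left(-1\right) \frac{1}{16}} = \frac{81480}{- \frac{1}{16}} = 81480 \left(-16\right) = -1303680$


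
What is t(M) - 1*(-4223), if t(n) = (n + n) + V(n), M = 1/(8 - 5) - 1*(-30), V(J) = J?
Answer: 4314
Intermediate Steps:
M = 91/3 (M = 1/3 + 30 = 91/3 ≈ 30.333)
t(n) = 3*n (t(n) = (n + n) + n = 2*n + n = 3*n)
t(M) - 1*(-4223) = 3*(91/3) - 1*(-4223) = 91 + 4223 = 4314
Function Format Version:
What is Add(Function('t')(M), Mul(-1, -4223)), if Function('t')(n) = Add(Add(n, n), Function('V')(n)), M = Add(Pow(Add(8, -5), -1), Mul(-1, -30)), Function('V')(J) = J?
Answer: 4314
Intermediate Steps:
M = Rational(91, 3) (M = Add(Pow(3, -1), 30) = Add(Rational(1, 3), 30) = Rational(91, 3) ≈ 30.333)
Function('t')(n) = Mul(3, n) (Function('t')(n) = Add(Add(n, n), n) = Add(Mul(2, n), n) = Mul(3, n))
Add(Function('t')(M), Mul(-1, -4223)) = Add(Mul(3, Rational(91, 3)), Mul(-1, -4223)) = Add(91, 4223) = 4314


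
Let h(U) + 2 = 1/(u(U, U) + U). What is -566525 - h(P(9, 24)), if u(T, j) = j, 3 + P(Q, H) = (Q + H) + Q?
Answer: -44188795/78 ≈ -5.6652e+5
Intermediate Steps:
P(Q, H) = -3 + H + 2*Q (P(Q, H) = -3 + ((Q + H) + Q) = -3 + ((H + Q) + Q) = -3 + (H + 2*Q) = -3 + H + 2*Q)
h(U) = -2 + 1/(2*U) (h(U) = -2 + 1/(U + U) = -2 + 1/(2*U))
-566525 - h(P(9, 24)) = -566525 - (-2 + 1/(2*(-3 + 24 + 2*9))) = -566525 - (-2 + 1/(2*(-3 + 24 + 18))) = -566525 - (-2 + (1/2)/39) = -566525 - (-2 + (1/2)*(1/39)) = -566525 - (-2 + 1/78) = -566525 - 1*(-155/78) = -566525 + 155/78 = -44188795/78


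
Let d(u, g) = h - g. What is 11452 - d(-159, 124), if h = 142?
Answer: 11434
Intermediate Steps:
d(u, g) = 142 - g
11452 - d(-159, 124) = 11452 - (142 - 1*124) = 11452 - (142 - 124) = 11452 - 1*18 = 11452 - 18 = 11434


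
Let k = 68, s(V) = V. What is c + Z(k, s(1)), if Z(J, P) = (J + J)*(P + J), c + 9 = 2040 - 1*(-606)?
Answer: 12021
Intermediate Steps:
c = 2637 (c = -9 + (2040 - 1*(-606)) = -9 + (2040 + 606) = -9 + 2646 = 2637)
Z(J, P) = 2*J*(J + P) (Z(J, P) = (2*J)*(J + P) = 2*J*(J + P))
c + Z(k, s(1)) = 2637 + 2*68*(68 + 1) = 2637 + 2*68*69 = 2637 + 9384 = 12021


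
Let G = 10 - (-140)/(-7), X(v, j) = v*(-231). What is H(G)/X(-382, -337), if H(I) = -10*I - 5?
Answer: 95/88242 ≈ 0.0010766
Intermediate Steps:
X(v, j) = -231*v
G = -10 (G = 10 - (-140)*(-1)/7 = 10 - 10*2 = 10 - 20 = -10)
H(I) = -5 - 10*I
H(G)/X(-382, -337) = (-5 - 10*(-10))/((-231*(-382))) = (-5 + 100)/88242 = 95*(1/88242) = 95/88242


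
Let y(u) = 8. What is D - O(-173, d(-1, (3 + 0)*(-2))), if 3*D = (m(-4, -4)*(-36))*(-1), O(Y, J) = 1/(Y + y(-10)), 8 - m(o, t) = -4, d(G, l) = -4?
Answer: 23761/165 ≈ 144.01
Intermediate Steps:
m(o, t) = 12 (m(o, t) = 8 - 1*(-4) = 8 + 4 = 12)
O(Y, J) = 1/(8 + Y) (O(Y, J) = 1/(Y + 8) = 1/(8 + Y))
D = 144 (D = ((12*(-36))*(-1))/3 = (-432*(-1))/3 = (1/3)*432 = 144)
D - O(-173, d(-1, (3 + 0)*(-2))) = 144 - 1/(8 - 173) = 144 - 1/(-165) = 144 - 1*(-1/165) = 144 + 1/165 = 23761/165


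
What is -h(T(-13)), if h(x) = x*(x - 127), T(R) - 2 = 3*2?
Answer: 952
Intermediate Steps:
T(R) = 8 (T(R) = 2 + 3*2 = 2 + 6 = 8)
h(x) = x*(-127 + x)
-h(T(-13)) = -8*(-127 + 8) = -8*(-119) = -1*(-952) = 952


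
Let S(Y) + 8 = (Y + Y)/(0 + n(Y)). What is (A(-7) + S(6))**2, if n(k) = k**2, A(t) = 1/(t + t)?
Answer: 105625/1764 ≈ 59.878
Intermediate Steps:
A(t) = 1/(2*t)
S(Y) = -8 + 2/Y (S(Y) = -8 + (Y + Y)/(0 + Y**2) = -8 + (2*Y)/(Y**2) = -8 + (2*Y)/Y**2 = -8 + 2/Y)
(A(-7) + S(6))**2 = ((1/2)/(-7) + (-8 + 2/6))**2 = ((1/2)*(-1/7) + (-8 + 2*(1/6)))**2 = (-1/14 + (-8 + 1/3))**2 = (-1/14 - 23/3)**2 = (-325/42)**2 = 105625/1764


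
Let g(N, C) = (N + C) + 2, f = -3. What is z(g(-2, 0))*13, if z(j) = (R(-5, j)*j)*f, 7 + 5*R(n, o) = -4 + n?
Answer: 0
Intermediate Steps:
R(n, o) = -11/5 + n/5 (R(n, o) = -7/5 + (-4 + n)/5 = -7/5 + (-⅘ + n/5) = -11/5 + n/5)
g(N, C) = 2 + C + N (g(N, C) = (C + N) + 2 = 2 + C + N)
z(j) = 48*j/5 (z(j) = ((-11/5 + (⅕)*(-5))*j)*(-3) = ((-11/5 - 1)*j)*(-3) = -16*j/5*(-3) = 48*j/5)
z(g(-2, 0))*13 = (48*(2 + 0 - 2)/5)*13 = ((48/5)*0)*13 = 0*13 = 0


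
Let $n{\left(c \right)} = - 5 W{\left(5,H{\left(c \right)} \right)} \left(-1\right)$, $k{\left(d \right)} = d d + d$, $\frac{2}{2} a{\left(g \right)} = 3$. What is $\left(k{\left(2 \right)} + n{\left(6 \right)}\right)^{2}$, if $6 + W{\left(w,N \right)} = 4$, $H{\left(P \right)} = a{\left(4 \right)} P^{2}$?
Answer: $16$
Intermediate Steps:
$a{\left(g \right)} = 3$
$H{\left(P \right)} = 3 P^{2}$
$k{\left(d \right)} = d + d^{2}$ ($k{\left(d \right)} = d^{2} + d = d + d^{2}$)
$W{\left(w,N \right)} = -2$ ($W{\left(w,N \right)} = -6 + 4 = -2$)
$n{\left(c \right)} = -10$ ($n{\left(c \right)} = \left(-5\right) \left(-2\right) \left(-1\right) = 10 \left(-1\right) = -10$)
$\left(k{\left(2 \right)} + n{\left(6 \right)}\right)^{2} = \left(2 \left(1 + 2\right) - 10\right)^{2} = \left(2 \cdot 3 - 10\right)^{2} = \left(6 - 10\right)^{2} = \left(-4\right)^{2} = 16$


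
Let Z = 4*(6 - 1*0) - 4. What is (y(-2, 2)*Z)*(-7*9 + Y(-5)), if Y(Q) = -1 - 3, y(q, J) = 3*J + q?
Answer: -5360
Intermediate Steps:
y(q, J) = q + 3*J
Z = 20 (Z = 4*(6 + 0) - 4 = 4*6 - 4 = 24 - 4 = 20)
Y(Q) = -4
(y(-2, 2)*Z)*(-7*9 + Y(-5)) = ((-2 + 3*2)*20)*(-7*9 - 4) = ((-2 + 6)*20)*(-63 - 4) = (4*20)*(-67) = 80*(-67) = -5360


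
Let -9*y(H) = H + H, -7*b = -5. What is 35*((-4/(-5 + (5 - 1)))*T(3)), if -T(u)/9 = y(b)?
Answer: 200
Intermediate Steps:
b = 5/7 (b = -1/7*(-5) = 5/7 ≈ 0.71429)
y(H) = -2*H/9 (y(H) = -(H + H)/9 = -2*H/9)
T(u) = 10/7 (T(u) = -(-2)*5/7 = -9*(-10/63) = 10/7)
35*((-4/(-5 + (5 - 1)))*T(3)) = 35*(-4/(-5 + (5 - 1))*(10/7)) = 35*(-4/(-5 + 4)*(10/7)) = 35*(-4/(-1)*(10/7)) = 35*(-4*(-1)*(10/7)) = 35*(4*(10/7)) = 35*(40/7) = 200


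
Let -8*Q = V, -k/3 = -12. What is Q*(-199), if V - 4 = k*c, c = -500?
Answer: -895301/2 ≈ -4.4765e+5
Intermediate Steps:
k = 36 (k = -3*(-12) = 36)
V = -17996 (V = 4 + 36*(-500) = 4 - 18000 = -17996)
Q = 4499/2 (Q = -⅛*(-17996) = 4499/2 ≈ 2249.5)
Q*(-199) = (4499/2)*(-199) = -895301/2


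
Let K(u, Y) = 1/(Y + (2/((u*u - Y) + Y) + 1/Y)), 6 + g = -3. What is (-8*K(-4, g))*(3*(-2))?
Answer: -3456/647 ≈ -5.3416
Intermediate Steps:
g = -9 (g = -6 - 3 = -9)
K(u, Y) = 1/(Y + 1/Y + 2/u²) (K(u, Y) = 1/(Y + (2/((u² - Y) + Y) + 1/Y)) = 1/(Y + (2/(u²) + 1/Y)) = 1/(Y + (2/u² + 1/Y)) = 1/(Y + (1/Y + 2/u²)) = 1/(Y + 1/Y + 2/u²))
(-8*K(-4, g))*(3*(-2)) = (-(-72)*(-4)²/((-4)² + 2*(-9) + (-9)²*(-4)²))*(3*(-2)) = -(-72)*16/(16 - 18 + 81*16)*(-6) = -(-72)*16/(16 - 18 + 1296)*(-6) = -(-72)*16/1294*(-6) = -8*(-72/647)*(-6) = (576/647)*(-6) = -3456/647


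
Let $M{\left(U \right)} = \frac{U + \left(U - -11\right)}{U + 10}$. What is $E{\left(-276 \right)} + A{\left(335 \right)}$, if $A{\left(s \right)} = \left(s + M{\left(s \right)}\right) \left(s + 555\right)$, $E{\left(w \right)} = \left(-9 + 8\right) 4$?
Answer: $\frac{6897764}{23} \approx 2.999 \cdot 10^{5}$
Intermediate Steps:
$M{\left(U \right)} = \frac{11 + 2 U}{10 + U}$ ($M{\left(U \right)} = \frac{U + \left(U + 11\right)}{10 + U} = \frac{U + \left(11 + U\right)}{10 + U} = \frac{11 + 2 U}{10 + U}$)
$E{\left(w \right)} = -4$ ($E{\left(w \right)} = \left(-1\right) 4 = -4$)
$A{\left(s \right)} = \left(555 + s\right) \left(s + \frac{11 + 2 s}{10 + s}\right)$ ($A{\left(s \right)} = \left(s + \frac{11 + 2 s}{10 + s}\right) \left(s + 555\right) = \left(s + \frac{11 + 2 s}{10 + s}\right) \left(555 + s\right) = \left(555 + s\right) \left(s + \frac{11 + 2 s}{10 + s}\right)$)
$E{\left(-276 \right)} + A{\left(335 \right)} = -4 + \frac{6105 + 335^{3} + 567 \cdot 335^{2} + 6671 \cdot 335}{10 + 335} = -4 + \frac{6105 + 37595375 + 567 \cdot 112225 + 2234785}{345} = -4 + \frac{6105 + 37595375 + 63631575 + 2234785}{345} = -4 + \frac{1}{345} \cdot 103467840 = -4 + \frac{6897856}{23} = \frac{6897764}{23}$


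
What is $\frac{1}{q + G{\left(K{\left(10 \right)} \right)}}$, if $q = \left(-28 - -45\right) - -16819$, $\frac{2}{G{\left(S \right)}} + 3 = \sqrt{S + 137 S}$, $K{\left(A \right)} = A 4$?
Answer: $\frac{46391601}{781049044942} - \frac{2 \sqrt{345}}{390524522471} \approx 5.9396 \cdot 10^{-5}$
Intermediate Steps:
$K{\left(A \right)} = 4 A$
$G{\left(S \right)} = \frac{2}{-3 + \sqrt{138} \sqrt{S}}$ ($G{\left(S \right)} = \frac{2}{-3 + \sqrt{S + 137 S}} = \frac{2}{-3 + \sqrt{138 S}} = \frac{2}{-3 + \sqrt{138} \sqrt{S}}$)
$q = 16836$ ($q = \left(-28 + 45\right) + 16819 = 17 + 16819 = 16836$)
$\frac{1}{q + G{\left(K{\left(10 \right)} \right)}} = \frac{1}{16836 + \frac{2}{-3 + \sqrt{138} \sqrt{4 \cdot 10}}} = \frac{1}{16836 + \frac{2}{-3 + \sqrt{138} \sqrt{40}}} = \frac{1}{16836 + \frac{2}{-3 + \sqrt{138} \cdot 2 \sqrt{10}}} = \frac{1}{16836 + \frac{2}{-3 + 4 \sqrt{345}}}$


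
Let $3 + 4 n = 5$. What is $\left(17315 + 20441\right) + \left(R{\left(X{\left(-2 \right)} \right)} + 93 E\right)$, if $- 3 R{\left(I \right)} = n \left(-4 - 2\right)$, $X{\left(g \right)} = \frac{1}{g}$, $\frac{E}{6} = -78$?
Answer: $-5767$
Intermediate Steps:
$E = -468$ ($E = 6 \left(-78\right) = -468$)
$n = \frac{1}{2}$ ($n = - \frac{3}{4} + \frac{1}{4} \cdot 5 = - \frac{3}{4} + \frac{5}{4} = \frac{1}{2} \approx 0.5$)
$R{\left(I \right)} = 1$ ($R{\left(I \right)} = - \frac{\frac{1}{2} \left(-4 - 2\right)}{3} = - \frac{\frac{1}{2} \left(-6\right)}{3} = \left(- \frac{1}{3}\right) \left(-3\right) = 1$)
$\left(17315 + 20441\right) + \left(R{\left(X{\left(-2 \right)} \right)} + 93 E\right) = \left(17315 + 20441\right) + \left(1 + 93 \left(-468\right)\right) = 37756 + \left(1 - 43524\right) = 37756 - 43523 = -5767$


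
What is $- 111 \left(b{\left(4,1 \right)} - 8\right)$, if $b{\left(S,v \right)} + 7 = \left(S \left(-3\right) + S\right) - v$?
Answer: $2664$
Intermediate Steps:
$b{\left(S,v \right)} = -7 - v - 2 S$ ($b{\left(S,v \right)} = -7 - \left(v - S - S \left(-3\right)\right) = -7 + \left(\left(- 3 S + S\right) - v\right) = -7 - \left(v + 2 S\right) = -7 - v - 2 S$)
$- 111 \left(b{\left(4,1 \right)} - 8\right) = - 111 \left(\left(-7 - 1 - 8\right) - 8\right) = - 111 \left(-16 - 8\right) = - 111 \left(-24\right) = \left(-1\right) \left(-2664\right) = 2664$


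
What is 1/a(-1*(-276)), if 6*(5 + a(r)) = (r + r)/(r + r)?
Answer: -6/29 ≈ -0.20690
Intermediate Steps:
a(r) = -29/6 (a(r) = -5 + ((r + r)/(r + r))/6 = -5 + ((2*r)/((2*r)))/6 = -5 + ((2*r)*(1/(2*r)))/6 = -5 + (1/6)*1 = -5 + 1/6 = -29/6)
1/a(-1*(-276)) = 1/(-29/6) = -6/29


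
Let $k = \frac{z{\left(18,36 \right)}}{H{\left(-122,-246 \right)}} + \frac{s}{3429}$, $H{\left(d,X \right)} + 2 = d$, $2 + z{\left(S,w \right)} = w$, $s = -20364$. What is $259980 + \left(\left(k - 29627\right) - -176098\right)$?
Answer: $\frac{28803116279}{70866} \approx 4.0645 \cdot 10^{5}$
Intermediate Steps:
$z{\left(S,w \right)} = -2 + w$
$H{\left(d,X \right)} = -2 + d$
$k = - \frac{440287}{70866}$ ($k = \frac{-2 + 36}{-2 - 122} - \frac{20364}{3429} = \frac{34}{-124} - \frac{6788}{1143} = 34 \left(- \frac{1}{124}\right) - \frac{6788}{1143} = - \frac{17}{62} - \frac{6788}{1143} = - \frac{440287}{70866} \approx -6.213$)
$259980 + \left(\left(k - 29627\right) - -176098\right) = 259980 - - \frac{10379373599}{70866} = 259980 + \left(- \frac{2099987269}{70866} + 176098\right) = 259980 + \frac{10379373599}{70866} = \frac{28803116279}{70866}$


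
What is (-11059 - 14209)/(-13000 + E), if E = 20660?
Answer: -6317/1915 ≈ -3.2987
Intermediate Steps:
(-11059 - 14209)/(-13000 + E) = (-11059 - 14209)/(-13000 + 20660) = -25268/7660 = -25268*1/7660 = -6317/1915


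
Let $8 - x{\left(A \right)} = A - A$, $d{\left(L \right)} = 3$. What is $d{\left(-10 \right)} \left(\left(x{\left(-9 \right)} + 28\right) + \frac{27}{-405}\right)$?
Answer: $\frac{539}{5} \approx 107.8$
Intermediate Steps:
$x{\left(A \right)} = 8$ ($x{\left(A \right)} = 8 - \left(A - A\right) = 8 - 0 = 8 + 0 = 8$)
$d{\left(-10 \right)} \left(\left(x{\left(-9 \right)} + 28\right) + \frac{27}{-405}\right) = 3 \left(\left(8 + 28\right) + \frac{27}{-405}\right) = 3 \left(36 + 27 \left(- \frac{1}{405}\right)\right) = 3 \left(36 - \frac{1}{15}\right) = 3 \cdot \frac{539}{15} = \frac{539}{5}$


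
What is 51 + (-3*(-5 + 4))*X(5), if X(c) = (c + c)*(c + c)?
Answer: 351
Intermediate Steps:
X(c) = 4*c² (X(c) = (2*c)*(2*c) = 4*c²)
51 + (-3*(-5 + 4))*X(5) = 51 + (-3*(-5 + 4))*(4*5²) = 51 + (-3*(-1))*(4*25) = 51 + 3*100 = 51 + 300 = 351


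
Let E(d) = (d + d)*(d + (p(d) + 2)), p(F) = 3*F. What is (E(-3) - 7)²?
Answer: 2809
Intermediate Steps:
E(d) = 2*d*(2 + 4*d) (E(d) = (d + d)*(d + (3*d + 2)) = (2*d)*(d + (2 + 3*d)) = (2*d)*(2 + 4*d) = 2*d*(2 + 4*d))
(E(-3) - 7)² = (4*(-3)*(1 + 2*(-3)) - 7)² = (4*(-3)*(1 - 6) - 7)² = (4*(-3)*(-5) - 7)² = (60 - 7)² = 53² = 2809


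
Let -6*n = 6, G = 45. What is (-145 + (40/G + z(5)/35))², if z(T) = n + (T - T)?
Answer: 2061523216/99225 ≈ 20776.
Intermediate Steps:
n = -1 (n = -⅙*6 = -1)
z(T) = -1 (z(T) = -1 + (T - T) = -1 + 0 = -1)
(-145 + (40/G + z(5)/35))² = (-145 + (40/45 - 1/35))² = (-145 + (40*(1/45) - 1*1/35))² = (-145 + (8/9 - 1/35))² = (-145 + 271/315)² = (-45404/315)² = 2061523216/99225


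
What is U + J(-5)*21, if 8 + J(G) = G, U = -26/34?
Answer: -4654/17 ≈ -273.76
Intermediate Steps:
U = -13/17 (U = -26*1/34 = -13/17 ≈ -0.76471)
J(G) = -8 + G
U + J(-5)*21 = -13/17 + (-8 - 5)*21 = -13/17 - 13*21 = -13/17 - 273 = -4654/17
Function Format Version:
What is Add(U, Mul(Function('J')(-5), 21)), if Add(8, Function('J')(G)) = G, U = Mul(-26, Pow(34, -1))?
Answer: Rational(-4654, 17) ≈ -273.76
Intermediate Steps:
U = Rational(-13, 17) (U = Mul(-26, Rational(1, 34)) = Rational(-13, 17) ≈ -0.76471)
Function('J')(G) = Add(-8, G)
Add(U, Mul(Function('J')(-5), 21)) = Add(Rational(-13, 17), Mul(Add(-8, -5), 21)) = Add(Rational(-13, 17), Mul(-13, 21)) = Add(Rational(-13, 17), -273) = Rational(-4654, 17)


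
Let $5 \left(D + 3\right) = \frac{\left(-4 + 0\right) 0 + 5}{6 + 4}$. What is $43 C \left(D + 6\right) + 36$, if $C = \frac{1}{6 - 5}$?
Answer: $\frac{1693}{10} \approx 169.3$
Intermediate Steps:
$C = 1$ ($C = 1^{-1} = 1$)
$D = - \frac{29}{10}$ ($D = -3 + \frac{\left(\left(-4 + 0\right) 0 + 5\right) \frac{1}{6 + 4}}{5} = -3 + \frac{\left(\left(-4\right) 0 + 5\right) \frac{1}{10}}{5} = -3 + \frac{\left(0 + 5\right) \frac{1}{10}}{5} = -3 + \frac{5 \cdot \frac{1}{10}}{5} = -3 + \frac{1}{5} \cdot \frac{1}{2} = -3 + \frac{1}{10} = - \frac{29}{10} \approx -2.9$)
$43 C \left(D + 6\right) + 36 = 43 \cdot 1 \left(- \frac{29}{10} + 6\right) + 36 = 43 \cdot 1 \cdot \frac{31}{10} + 36 = 43 \cdot \frac{31}{10} + 36 = \frac{1333}{10} + 36 = \frac{1693}{10}$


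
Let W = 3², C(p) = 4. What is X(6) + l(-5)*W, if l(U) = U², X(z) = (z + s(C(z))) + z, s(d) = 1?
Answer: 238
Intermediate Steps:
W = 9
X(z) = 1 + 2*z (X(z) = (z + 1) + z = (1 + z) + z = 1 + 2*z)
X(6) + l(-5)*W = (1 + 2*6) + (-5)²*9 = (1 + 12) + 25*9 = 13 + 225 = 238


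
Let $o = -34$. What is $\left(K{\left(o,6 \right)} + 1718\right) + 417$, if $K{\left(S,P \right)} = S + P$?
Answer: $2107$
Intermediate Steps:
$K{\left(S,P \right)} = P + S$
$\left(K{\left(o,6 \right)} + 1718\right) + 417 = \left(\left(6 - 34\right) + 1718\right) + 417 = \left(-28 + 1718\right) + 417 = 1690 + 417 = 2107$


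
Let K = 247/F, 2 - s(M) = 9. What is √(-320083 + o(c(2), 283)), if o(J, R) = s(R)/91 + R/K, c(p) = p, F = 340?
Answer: 10*I*√195041821/247 ≈ 565.41*I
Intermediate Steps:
s(M) = -7 (s(M) = 2 - 1*9 = 2 - 9 = -7)
K = 247/340 ≈ 0.72647
o(J, R) = -1/13 + 340*R/247 (o(J, R) = -7/91 + R/(247/340) = -7*1/91 + R*(340/247) = -1/13 + 340*R/247)
√(-320083 + o(c(2), 283)) = √(-320083 + (-1/13 + (340/247)*283)) = √(-320083 + (-1/13 + 96220/247)) = √(-320083 + 96201/247) = √(-78964300/247) = 10*I*√195041821/247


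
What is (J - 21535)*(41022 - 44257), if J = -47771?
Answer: 224204910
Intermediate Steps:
(J - 21535)*(41022 - 44257) = (-47771 - 21535)*(41022 - 44257) = -69306*(-3235) = 224204910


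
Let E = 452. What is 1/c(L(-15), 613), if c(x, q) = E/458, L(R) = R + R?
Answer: 229/226 ≈ 1.0133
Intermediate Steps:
L(R) = 2*R
c(x, q) = 226/229 (c(x, q) = 452/458 = 452*(1/458) = 226/229)
1/c(L(-15), 613) = 1/(226/229) = 229/226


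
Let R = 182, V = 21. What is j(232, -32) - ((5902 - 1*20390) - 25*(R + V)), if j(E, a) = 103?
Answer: 19666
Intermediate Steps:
j(232, -32) - ((5902 - 1*20390) - 25*(R + V)) = 103 - ((5902 - 1*20390) - 25*(182 + 21)) = 103 - ((5902 - 20390) - 25*203) = 103 - (-14488 - 1*5075) = 103 - (-14488 - 5075) = 103 - 1*(-19563) = 103 + 19563 = 19666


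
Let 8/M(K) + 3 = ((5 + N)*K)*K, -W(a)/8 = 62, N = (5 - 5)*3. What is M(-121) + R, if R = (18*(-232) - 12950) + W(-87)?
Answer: -644982818/36601 ≈ -17622.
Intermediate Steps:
N = 0 (N = 0*3 = 0)
W(a) = -496 (W(a) = -8*62 = -496)
R = -17622 (R = (18*(-232) - 12950) - 496 = (-4176 - 12950) - 496 = -17126 - 496 = -17622)
M(K) = 8/(-3 + 5*K²) (M(K) = 8/(-3 + ((5 + 0)*K)*K) = 8/(-3 + (5*K)*K) = 8/(-3 + 5*K²))
M(-121) + R = 8/(-3 + 5*(-121)²) - 17622 = 8/(-3 + 5*14641) - 17622 = 8/(-3 + 73205) - 17622 = 8/73202 - 17622 = 8*(1/73202) - 17622 = 4/36601 - 17622 = -644982818/36601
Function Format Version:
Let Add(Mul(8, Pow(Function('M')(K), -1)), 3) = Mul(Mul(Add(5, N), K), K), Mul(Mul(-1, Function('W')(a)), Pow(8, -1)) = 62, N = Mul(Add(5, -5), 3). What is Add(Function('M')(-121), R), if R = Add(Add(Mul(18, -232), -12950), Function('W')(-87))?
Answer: Rational(-644982818, 36601) ≈ -17622.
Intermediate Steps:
N = 0 (N = Mul(0, 3) = 0)
Function('W')(a) = -496 (Function('W')(a) = Mul(-8, 62) = -496)
R = -17622 (R = Add(Add(Mul(18, -232), -12950), -496) = Add(Add(-4176, -12950), -496) = Add(-17126, -496) = -17622)
Function('M')(K) = Mul(8, Pow(Add(-3, Mul(5, Pow(K, 2))), -1)) (Function('M')(K) = Mul(8, Pow(Add(-3, Mul(Mul(Add(5, 0), K), K)), -1)) = Mul(8, Pow(Add(-3, Mul(Mul(5, K), K)), -1)) = Mul(8, Pow(Add(-3, Mul(5, Pow(K, 2))), -1)))
Add(Function('M')(-121), R) = Add(Mul(8, Pow(Add(-3, Mul(5, Pow(-121, 2))), -1)), -17622) = Add(Mul(8, Pow(Add(-3, Mul(5, 14641)), -1)), -17622) = Add(Mul(8, Pow(Add(-3, 73205), -1)), -17622) = Add(Mul(8, Pow(73202, -1)), -17622) = Add(Mul(8, Rational(1, 73202)), -17622) = Add(Rational(4, 36601), -17622) = Rational(-644982818, 36601)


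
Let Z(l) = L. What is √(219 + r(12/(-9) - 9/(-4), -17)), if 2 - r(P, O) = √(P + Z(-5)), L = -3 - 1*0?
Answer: √(7956 - 30*I*√3)/6 ≈ 14.866 - 0.048546*I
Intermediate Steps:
L = -3 (L = -3 + 0 = -3)
Z(l) = -3
r(P, O) = 2 - √(-3 + P) (r(P, O) = 2 - √(P - 3) = 2 - √(-3 + P))
√(219 + r(12/(-9) - 9/(-4), -17)) = √(219 + (2 - √(-3 + (12/(-9) - 9/(-4))))) = √(219 + (2 - √(-3 + (12*(-⅑) - 9*(-¼))))) = √(219 + (2 - √(-3 + (-4/3 + 9/4)))) = √(219 + (2 - √(-3 + 11/12))) = √(219 + (2 - √(-25/12))) = √(219 + (2 - 5*I*√3/6)) = √(221 - 5*I*√3/6)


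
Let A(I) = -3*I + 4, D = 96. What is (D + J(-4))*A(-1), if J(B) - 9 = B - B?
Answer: 735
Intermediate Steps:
J(B) = 9 (J(B) = 9 + (B - B) = 9 + 0 = 9)
A(I) = 4 - 3*I
(D + J(-4))*A(-1) = (96 + 9)*(4 - 3*(-1)) = 105*(4 + 3) = 105*7 = 735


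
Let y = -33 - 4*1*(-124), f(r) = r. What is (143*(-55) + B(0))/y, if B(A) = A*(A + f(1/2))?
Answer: -7865/463 ≈ -16.987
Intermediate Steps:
B(A) = A*(1/2 + A) (B(A) = A*(A + 1/2) = A*(1/2 + A))
y = 463 (y = -33 - 4*(-124) = -33 + 496 = 463)
(143*(-55) + B(0))/y = (143*(-55) + 0*(1/2 + 0))/463 = (-7865 + 0*(1/2))*(1/463) = (-7865 + 0)*(1/463) = -7865*1/463 = -7865/463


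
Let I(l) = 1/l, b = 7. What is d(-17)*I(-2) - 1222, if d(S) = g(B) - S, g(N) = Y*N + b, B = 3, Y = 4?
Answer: -1240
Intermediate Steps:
g(N) = 7 + 4*N (g(N) = 4*N + 7 = 7 + 4*N)
d(S) = 19 - S (d(S) = (7 + 4*3) - S = (7 + 12) - S = 19 - S)
d(-17)*I(-2) - 1222 = (19 - 1*(-17))/(-2) - 1222 = (19 + 17)*(-1/2) - 1222 = 36*(-1/2) - 1222 = -18 - 1222 = -1240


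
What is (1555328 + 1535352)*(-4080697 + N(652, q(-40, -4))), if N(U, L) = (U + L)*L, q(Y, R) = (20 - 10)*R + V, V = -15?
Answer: -12713611081760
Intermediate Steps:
q(Y, R) = -15 + 10*R (q(Y, R) = (20 - 10)*R - 15 = 10*R - 15 = -15 + 10*R)
N(U, L) = L*(L + U) (N(U, L) = (L + U)*L = L*(L + U))
(1555328 + 1535352)*(-4080697 + N(652, q(-40, -4))) = (1555328 + 1535352)*(-4080697 + (-15 + 10*(-4))*((-15 + 10*(-4)) + 652)) = 3090680*(-4080697 + (-15 - 40)*((-15 - 40) + 652)) = 3090680*(-4080697 - 55*(-55 + 652)) = 3090680*(-4080697 - 55*597) = 3090680*(-4080697 - 32835) = 3090680*(-4113532) = -12713611081760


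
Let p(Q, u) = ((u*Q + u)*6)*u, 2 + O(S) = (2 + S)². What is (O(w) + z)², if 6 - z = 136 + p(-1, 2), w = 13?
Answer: 8649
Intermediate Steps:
O(S) = -2 + (2 + S)²
p(Q, u) = u*(6*u + 6*Q*u) (p(Q, u) = ((Q*u + u)*6)*u = ((u + Q*u)*6)*u = (6*u + 6*Q*u)*u = u*(6*u + 6*Q*u))
z = -130 (z = 6 - (136 + 6*2²*(1 - 1)) = 6 - (136 + 6*4*0) = 6 - (136 + 0) = 6 - 1*136 = 6 - 136 = -130)
(O(w) + z)² = ((-2 + (2 + 13)²) - 130)² = ((-2 + 15²) - 130)² = ((-2 + 225) - 130)² = (223 - 130)² = 93² = 8649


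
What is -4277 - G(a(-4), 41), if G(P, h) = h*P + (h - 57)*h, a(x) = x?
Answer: -3457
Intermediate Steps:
G(P, h) = P*h + h*(-57 + h) (G(P, h) = P*h + (-57 + h)*h = P*h + h*(-57 + h))
-4277 - G(a(-4), 41) = -4277 - 41*(-57 - 4 + 41) = -4277 - 41*(-20) = -4277 - 1*(-820) = -4277 + 820 = -3457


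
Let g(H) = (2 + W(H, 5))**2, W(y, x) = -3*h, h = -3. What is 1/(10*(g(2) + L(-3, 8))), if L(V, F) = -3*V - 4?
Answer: 1/1260 ≈ 0.00079365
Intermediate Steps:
W(y, x) = 9 (W(y, x) = -3*(-3) = 9)
L(V, F) = -4 - 3*V
g(H) = 121 (g(H) = (2 + 9)**2 = 11**2 = 121)
1/(10*(g(2) + L(-3, 8))) = 1/(10*(121 + (-4 - 3*(-3)))) = 1/(10*(121 + (-4 + 9))) = 1/(10*(121 + 5)) = 1/(10*126) = 1/1260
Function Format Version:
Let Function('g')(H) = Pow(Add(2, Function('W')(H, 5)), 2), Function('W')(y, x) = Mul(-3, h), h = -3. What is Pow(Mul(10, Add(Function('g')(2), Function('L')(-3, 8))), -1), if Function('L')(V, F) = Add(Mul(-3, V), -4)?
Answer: Rational(1, 1260) ≈ 0.00079365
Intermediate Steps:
Function('W')(y, x) = 9 (Function('W')(y, x) = Mul(-3, -3) = 9)
Function('L')(V, F) = Add(-4, Mul(-3, V))
Function('g')(H) = 121 (Function('g')(H) = Pow(Add(2, 9), 2) = Pow(11, 2) = 121)
Pow(Mul(10, Add(Function('g')(2), Function('L')(-3, 8))), -1) = Pow(Mul(10, Add(121, Add(-4, Mul(-3, -3)))), -1) = Pow(Mul(10, Add(121, Add(-4, 9))), -1) = Pow(Mul(10, Add(121, 5)), -1) = Pow(Mul(10, 126), -1) = Pow(1260, -1) = Rational(1, 1260)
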